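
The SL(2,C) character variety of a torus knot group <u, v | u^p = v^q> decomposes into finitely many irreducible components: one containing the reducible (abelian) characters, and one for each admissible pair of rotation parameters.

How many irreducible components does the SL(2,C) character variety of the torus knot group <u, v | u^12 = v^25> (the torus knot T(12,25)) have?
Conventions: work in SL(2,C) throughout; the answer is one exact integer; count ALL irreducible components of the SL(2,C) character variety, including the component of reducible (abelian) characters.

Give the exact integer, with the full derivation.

Gamma = < u, v | u^12 = v^25 > (torus knot T(12,25)); the central element u^12 = v^25 acts as +I or -I in any irreducible SL(2,C) representation.
On an irreducible component, tr(u) is locked at 2*cos(pi*alpha/12) for some alpha in 1..11, and tr(v) at 2*cos(pi*beta/25) for some beta in 1..24.
u^12 = (-1)^alpha I and v^25 = (-1)^beta I must agree, so alpha and beta have equal parity.
count pairs: odd alpha (6 choices) x odd beta (12), plus even alpha (5) x even beta (12): 6*12 + 5*12 = 132.
components with irreducible characters: 132; plus the single component of reducible (abelian) characters: total 133.

133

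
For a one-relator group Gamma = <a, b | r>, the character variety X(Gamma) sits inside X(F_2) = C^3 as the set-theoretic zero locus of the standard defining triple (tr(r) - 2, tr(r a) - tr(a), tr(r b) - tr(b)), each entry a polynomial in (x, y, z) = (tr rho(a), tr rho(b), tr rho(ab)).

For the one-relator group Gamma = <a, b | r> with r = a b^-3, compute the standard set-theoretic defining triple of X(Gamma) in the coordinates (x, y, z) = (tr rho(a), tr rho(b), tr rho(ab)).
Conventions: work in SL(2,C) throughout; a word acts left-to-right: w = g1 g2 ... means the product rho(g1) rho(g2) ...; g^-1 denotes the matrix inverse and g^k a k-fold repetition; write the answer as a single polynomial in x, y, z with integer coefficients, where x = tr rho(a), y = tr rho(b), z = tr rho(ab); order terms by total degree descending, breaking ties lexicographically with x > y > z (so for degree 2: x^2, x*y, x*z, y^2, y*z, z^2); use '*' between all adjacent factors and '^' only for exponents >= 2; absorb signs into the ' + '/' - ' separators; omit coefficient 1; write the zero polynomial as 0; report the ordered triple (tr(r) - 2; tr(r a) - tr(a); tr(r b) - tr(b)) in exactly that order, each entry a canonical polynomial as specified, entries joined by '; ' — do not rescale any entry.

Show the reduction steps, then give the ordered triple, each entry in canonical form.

x*y^3 - y^2*z - 2*x*y + z - 2; x^2*y^3 - x*y^2*z - 2*x^2*y - y^3 + x*z - x + 3*y; x*y^2 - y*z - x - y

trace(a b^-1) = trace(a) trace(b) - trace(a b) = x*y - z
trace(b^-2 a) = trace(a b^-1) trace(b) - trace(a) = x*y^2 - y*z - x
apply: trace(a b^-3) = trace(b^-2 a) trace(b) - trace(b^-2 a b) = x*y^3 - y^2*z - 2*x*y + z
trace(a^2) = trace(a) trace(a) - trace(1) = x^2 - 2
use: trace(a^2 b) = trace(a) trace(b a) - trace(b) = x*z - y
apply: trace(a^2 b^-1) = trace(a^2) trace(b) - trace(a^2 b) = x^2*y - x*z - y
apply: trace(b^-1 a^2 b^-1) = trace(a^2 b^-1) trace(b) - trace(a^2) = x^2*y^2 - x*y*z - x^2 - y^2 + 2
trace(a b^-3 a) = trace(b^-1 a^2 b^-1) trace(b) - trace(b^-1 a^2) = x^2*y^3 - x*y^2*z - 2*x^2*y - y^3 + x*z + 3*y
assemble the triple (trace(r) - 2; trace(r a) - x; trace(r b) - y)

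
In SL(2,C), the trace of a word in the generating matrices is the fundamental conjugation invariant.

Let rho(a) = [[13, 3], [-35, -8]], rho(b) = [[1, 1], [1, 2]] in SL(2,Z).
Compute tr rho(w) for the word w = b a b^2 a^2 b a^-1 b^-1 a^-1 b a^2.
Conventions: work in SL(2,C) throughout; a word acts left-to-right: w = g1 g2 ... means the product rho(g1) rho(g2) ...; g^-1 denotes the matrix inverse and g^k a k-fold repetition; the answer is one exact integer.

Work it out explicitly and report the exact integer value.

6187937565

rho(b) = [[1, 1], [1, 2]]
... * rho(a) = [[13, 3], [-35, -8]]  ->  [[-22, -5], [-57, -13]]
... * rho(b) = [[1, 1], [1, 2]]  ->  [[-27, -32], [-70, -83]]
... * rho(b) = [[1, 1], [1, 2]]  ->  [[-59, -91], [-153, -236]]
... * rho(a) = [[13, 3], [-35, -8]]  ->  [[2418, 551], [6271, 1429]]
... * rho(a) = [[13, 3], [-35, -8]]  ->  [[12149, 2846], [31508, 7381]]
... * rho(b) = [[1, 1], [1, 2]]  ->  [[14995, 17841], [38889, 46270]]
... * rho(a^-1) = [[-8, -3], [35, 13]]  ->  [[504475, 186948], [1308338, 484843]]
... * rho(b^-1) = [[2, -1], [-1, 1]]  ->  [[822002, -317527], [2131833, -823495]]
... * rho(a^-1) = [[-8, -3], [35, 13]]  ->  [[-17689461, -6593857], [-45876989, -17100934]]
... * rho(b) = [[1, 1], [1, 2]]  ->  [[-24283318, -30877175], [-62977923, -80078857]]
... * rho(a) = [[13, 3], [-35, -8]]  ->  [[765017991, 174167446], [1984046996, 451697087]]
... * rho(a) = [[13, 3], [-35, -8]]  ->  [[3849373273, 901714405], [9983212903, 2338564292]]
tr = 3849373273 + 2338564292 = 6187937565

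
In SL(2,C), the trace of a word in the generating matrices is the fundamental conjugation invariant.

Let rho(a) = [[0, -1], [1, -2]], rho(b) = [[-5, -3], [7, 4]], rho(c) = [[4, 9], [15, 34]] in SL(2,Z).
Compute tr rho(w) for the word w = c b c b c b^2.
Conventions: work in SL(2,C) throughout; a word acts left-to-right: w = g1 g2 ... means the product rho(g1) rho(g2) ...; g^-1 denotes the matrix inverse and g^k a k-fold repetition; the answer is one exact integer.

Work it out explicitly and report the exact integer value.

rho(c) = [[4, 9], [15, 34]]
... * rho(b) = [[-5, -3], [7, 4]]  ->  [[43, 24], [163, 91]]
... * rho(c) = [[4, 9], [15, 34]]  ->  [[532, 1203], [2017, 4561]]
... * rho(b) = [[-5, -3], [7, 4]]  ->  [[5761, 3216], [21842, 12193]]
... * rho(c) = [[4, 9], [15, 34]]  ->  [[71284, 161193], [270263, 611140]]
... * rho(b) = [[-5, -3], [7, 4]]  ->  [[771931, 430920], [2926665, 1633771]]
... * rho(b) = [[-5, -3], [7, 4]]  ->  [[-843215, -592113], [-3196928, -2244911]]
tr = -843215 + -2244911 = -3088126

-3088126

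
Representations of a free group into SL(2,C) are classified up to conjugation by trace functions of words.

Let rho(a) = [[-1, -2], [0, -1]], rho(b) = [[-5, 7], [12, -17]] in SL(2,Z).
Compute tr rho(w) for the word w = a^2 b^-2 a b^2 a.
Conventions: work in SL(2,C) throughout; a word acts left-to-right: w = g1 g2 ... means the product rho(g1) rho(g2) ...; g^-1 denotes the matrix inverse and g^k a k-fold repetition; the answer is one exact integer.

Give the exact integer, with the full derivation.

-836350

rho(a) = [[-1, -2], [0, -1]]
... * rho(a) = [[-1, -2], [0, -1]]  ->  [[1, 4], [0, 1]]
... * rho(b^-1) = [[-17, -7], [-12, -5]]  ->  [[-65, -27], [-12, -5]]
... * rho(b^-1) = [[-17, -7], [-12, -5]]  ->  [[1429, 590], [264, 109]]
... * rho(a) = [[-1, -2], [0, -1]]  ->  [[-1429, -3448], [-264, -637]]
... * rho(b) = [[-5, 7], [12, -17]]  ->  [[-34231, 48613], [-6324, 8981]]
... * rho(b) = [[-5, 7], [12, -17]]  ->  [[754511, -1066038], [139392, -196945]]
... * rho(a) = [[-1, -2], [0, -1]]  ->  [[-754511, -442984], [-139392, -81839]]
tr = -754511 + -81839 = -836350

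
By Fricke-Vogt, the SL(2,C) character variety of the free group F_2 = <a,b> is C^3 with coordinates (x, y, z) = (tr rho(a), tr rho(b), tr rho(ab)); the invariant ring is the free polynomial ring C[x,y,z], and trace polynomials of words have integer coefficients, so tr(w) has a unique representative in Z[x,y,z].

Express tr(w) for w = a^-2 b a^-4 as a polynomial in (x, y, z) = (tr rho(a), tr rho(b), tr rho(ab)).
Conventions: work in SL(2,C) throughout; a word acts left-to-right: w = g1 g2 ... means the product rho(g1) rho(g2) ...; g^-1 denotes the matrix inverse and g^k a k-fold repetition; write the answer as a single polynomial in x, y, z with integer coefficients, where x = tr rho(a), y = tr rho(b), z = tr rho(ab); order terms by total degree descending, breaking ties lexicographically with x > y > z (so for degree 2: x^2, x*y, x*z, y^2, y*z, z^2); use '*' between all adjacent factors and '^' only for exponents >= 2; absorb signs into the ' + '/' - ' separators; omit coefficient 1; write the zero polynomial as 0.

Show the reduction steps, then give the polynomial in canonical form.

x^6*y - x^5*z - 5*x^4*y + 4*x^3*z + 6*x^2*y - 3*x*z - y

trace(a^-1 b) = trace(b) * trace(a) - trace(b a) = x*y - z
trace(b a^-2) = trace(a^-1 b) * trace(a) - trace(a^-1 b a) = x^2*y - x*z - y
trace(a^-1 b a^-2) = trace(b a^-2) * trace(a) - trace(b a^-1) = x^3*y - x^2*z - 2*x*y + z
trace(a^-3 b a^-1) = trace(a^-1 b a^-2) * trace(a) - trace(a^-1 b a^-1) = x^4*y - x^3*z - 3*x^2*y + 2*x*z + y
trace(a^-5 b) = trace(a^-3 b a^-1) * trace(a) - trace(a^-3 b) = x^5*y - x^4*z - 4*x^3*y + 3*x^2*z + 3*x*y - z
trace(a^-2 b a^-4) = trace(a^-5 b) * trace(a) - trace(a^-5 b a) = x^6*y - x^5*z - 5*x^4*y + 4*x^3*z + 6*x^2*y - 3*x*z - y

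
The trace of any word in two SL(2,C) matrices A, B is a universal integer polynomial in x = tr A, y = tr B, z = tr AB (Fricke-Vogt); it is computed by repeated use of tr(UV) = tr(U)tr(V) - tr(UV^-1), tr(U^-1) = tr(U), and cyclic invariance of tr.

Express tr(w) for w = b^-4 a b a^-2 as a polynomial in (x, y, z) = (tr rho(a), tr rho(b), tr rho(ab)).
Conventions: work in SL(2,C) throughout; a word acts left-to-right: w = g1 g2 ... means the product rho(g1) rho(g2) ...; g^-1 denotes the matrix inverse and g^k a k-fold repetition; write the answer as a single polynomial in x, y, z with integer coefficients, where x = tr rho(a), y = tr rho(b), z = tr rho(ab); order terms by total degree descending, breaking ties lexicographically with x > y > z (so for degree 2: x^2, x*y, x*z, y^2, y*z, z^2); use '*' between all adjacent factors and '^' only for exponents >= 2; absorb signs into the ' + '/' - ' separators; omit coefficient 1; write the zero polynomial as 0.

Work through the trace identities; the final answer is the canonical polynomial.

-x^2*y^4*z + x^3*y^3 + x*y^5 + x*y^3*z^2 + 2*x^2*y^2*z - 2*x^3*y - 6*x*y^3 - 2*x*y*z^2 + y^2*z + 7*x*y - z

apply: tr(a b^-1) = tr(a)*tr(b) - tr(a b)  (eliminate b^-1) = x*y - z
use: tr(b^-2 a) = tr(a b^-1)*tr(b) - tr(a)  (eliminate b^-1) = x*y^2 - y*z - x
use: tr(b^-3 a) = tr(b^-2 a)*tr(b) - tr(b^-2 a b)  (eliminate b^-1) = x*y^3 - y^2*z - 2*x*y + z
use: tr(a b a) = tr(a)*tr(b a) - tr(b)  (reduce the a square) = x*z - y
apply: tr(a b a b) = tr(a b)*tr(a b) - tr(1)  (split on a) = z^2 - 2
use: tr(b^-1 a b a) = tr(a b a)*tr(b) - tr(a b a b)  (eliminate b^-1) = x*y*z - y^2 - z^2 + 2
use: tr(a b a b^-2) = tr(b^-1 a b a)*tr(b) - tr(b^-1 a b a b)  (eliminate b^-1) = x*y^2*z - y^3 - y*z^2 - x*z + 3*y
tr(b^-3 a b a) = tr(a b a b^-2)*tr(b) - tr(a b a b^-1)  (eliminate b^-1) = x*y^3*z - y^4 - y^2*z^2 - 2*x*y*z + 4*y^2 + z^2 - 2
tr(b^-4 a b a) = tr(b^-3 a b a)*tr(b) - tr(b^-3 a b a b)  (eliminate b^-1) = x*y^4*z - y^5 - y^3*z^2 - 3*x*y^2*z + 5*y^3 + 2*y*z^2 + x*z - 5*y
tr(b^-4 a b a^-1) = tr(b^-4 a b)*tr(a) - tr(b^-4 a b a)  (eliminate a^-1) = -x*y^4*z + x^2*y^3 + y^5 + y^3*z^2 + 2*x*y^2*z - 2*x^2*y - 5*y^3 - 2*y*z^2 + 5*y
tr(b^-4 a b a^-2) = tr(b^-4 a b a^-1)*tr(a) - tr(b^-4 a b)  (eliminate a^-1) = -x^2*y^4*z + x^3*y^3 + x*y^5 + x*y^3*z^2 + 2*x^2*y^2*z - 2*x^3*y - 6*x*y^3 - 2*x*y*z^2 + y^2*z + 7*x*y - z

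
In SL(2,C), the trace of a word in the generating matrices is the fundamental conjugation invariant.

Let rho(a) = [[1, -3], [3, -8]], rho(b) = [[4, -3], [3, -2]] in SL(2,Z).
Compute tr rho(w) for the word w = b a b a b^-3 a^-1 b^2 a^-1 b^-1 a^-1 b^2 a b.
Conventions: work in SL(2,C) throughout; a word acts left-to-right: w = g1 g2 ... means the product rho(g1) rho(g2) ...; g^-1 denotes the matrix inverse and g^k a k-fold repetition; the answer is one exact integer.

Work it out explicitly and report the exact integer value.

-543022

rho(b) = [[4, -3], [3, -2]]
... * rho(a) = [[1, -3], [3, -8]]  ->  [[-5, 12], [-3, 7]]
... * rho(b) = [[4, -3], [3, -2]]  ->  [[16, -9], [9, -5]]
... * rho(a) = [[1, -3], [3, -8]]  ->  [[-11, 24], [-6, 13]]
... * rho(b^-1) = [[-2, 3], [-3, 4]]  ->  [[-50, 63], [-27, 34]]
... * rho(b^-1) = [[-2, 3], [-3, 4]]  ->  [[-89, 102], [-48, 55]]
... * rho(b^-1) = [[-2, 3], [-3, 4]]  ->  [[-128, 141], [-69, 76]]
... * rho(a^-1) = [[-8, 3], [-3, 1]]  ->  [[601, -243], [324, -131]]
... * rho(b) = [[4, -3], [3, -2]]  ->  [[1675, -1317], [903, -710]]
... * rho(b) = [[4, -3], [3, -2]]  ->  [[2749, -2391], [1482, -1289]]
... * rho(a^-1) = [[-8, 3], [-3, 1]]  ->  [[-14819, 5856], [-7989, 3157]]
... * rho(b^-1) = [[-2, 3], [-3, 4]]  ->  [[12070, -21033], [6507, -11339]]
... * rho(a^-1) = [[-8, 3], [-3, 1]]  ->  [[-33461, 15177], [-18039, 8182]]
... * rho(b) = [[4, -3], [3, -2]]  ->  [[-88313, 70029], [-47610, 37753]]
... * rho(b) = [[4, -3], [3, -2]]  ->  [[-143165, 124881], [-77181, 67324]]
... * rho(a) = [[1, -3], [3, -8]]  ->  [[231478, -569553], [124791, -307049]]
... * rho(b) = [[4, -3], [3, -2]]  ->  [[-782747, 444672], [-421983, 239725]]
tr = -782747 + 239725 = -543022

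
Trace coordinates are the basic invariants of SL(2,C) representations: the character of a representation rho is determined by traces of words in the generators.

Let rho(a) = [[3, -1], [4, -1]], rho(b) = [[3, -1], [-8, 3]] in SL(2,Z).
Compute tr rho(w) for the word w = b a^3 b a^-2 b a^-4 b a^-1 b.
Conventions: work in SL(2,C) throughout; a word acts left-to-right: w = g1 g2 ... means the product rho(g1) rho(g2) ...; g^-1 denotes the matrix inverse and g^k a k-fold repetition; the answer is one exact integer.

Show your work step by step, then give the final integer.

rho(b) = [[3, -1], [-8, 3]]
... * rho(a) = [[3, -1], [4, -1]]  ->  [[5, -2], [-12, 5]]
... * rho(a) = [[3, -1], [4, -1]]  ->  [[7, -3], [-16, 7]]
... * rho(a) = [[3, -1], [4, -1]]  ->  [[9, -4], [-20, 9]]
... * rho(b) = [[3, -1], [-8, 3]]  ->  [[59, -21], [-132, 47]]
... * rho(a^-1) = [[-1, 1], [-4, 3]]  ->  [[25, -4], [-56, 9]]
... * rho(a^-1) = [[-1, 1], [-4, 3]]  ->  [[-9, 13], [20, -29]]
... * rho(b) = [[3, -1], [-8, 3]]  ->  [[-131, 48], [292, -107]]
... * rho(a^-1) = [[-1, 1], [-4, 3]]  ->  [[-61, 13], [136, -29]]
... * rho(a^-1) = [[-1, 1], [-4, 3]]  ->  [[9, -22], [-20, 49]]
... * rho(a^-1) = [[-1, 1], [-4, 3]]  ->  [[79, -57], [-176, 127]]
... * rho(a^-1) = [[-1, 1], [-4, 3]]  ->  [[149, -92], [-332, 205]]
... * rho(b) = [[3, -1], [-8, 3]]  ->  [[1183, -425], [-2636, 947]]
... * rho(a^-1) = [[-1, 1], [-4, 3]]  ->  [[517, -92], [-1152, 205]]
... * rho(b) = [[3, -1], [-8, 3]]  ->  [[2287, -793], [-5096, 1767]]
tr = 2287 + 1767 = 4054

4054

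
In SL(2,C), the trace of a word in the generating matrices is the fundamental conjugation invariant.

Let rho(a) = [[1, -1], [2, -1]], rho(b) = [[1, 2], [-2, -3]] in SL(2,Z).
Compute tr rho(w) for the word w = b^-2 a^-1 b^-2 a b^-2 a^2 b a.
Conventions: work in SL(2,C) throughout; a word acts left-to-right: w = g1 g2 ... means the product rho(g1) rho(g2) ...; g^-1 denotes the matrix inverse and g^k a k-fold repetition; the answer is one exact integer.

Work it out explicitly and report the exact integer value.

-3950

rho(b^-1) = [[-3, -2], [2, 1]]
... * rho(b^-1) = [[-3, -2], [2, 1]]  ->  [[5, 4], [-4, -3]]
... * rho(a^-1) = [[-1, 1], [-2, 1]]  ->  [[-13, 9], [10, -7]]
... * rho(b^-1) = [[-3, -2], [2, 1]]  ->  [[57, 35], [-44, -27]]
... * rho(b^-1) = [[-3, -2], [2, 1]]  ->  [[-101, -79], [78, 61]]
... * rho(a) = [[1, -1], [2, -1]]  ->  [[-259, 180], [200, -139]]
... * rho(b^-1) = [[-3, -2], [2, 1]]  ->  [[1137, 698], [-878, -539]]
... * rho(b^-1) = [[-3, -2], [2, 1]]  ->  [[-2015, -1576], [1556, 1217]]
... * rho(a) = [[1, -1], [2, -1]]  ->  [[-5167, 3591], [3990, -2773]]
... * rho(a) = [[1, -1], [2, -1]]  ->  [[2015, 1576], [-1556, -1217]]
... * rho(b) = [[1, 2], [-2, -3]]  ->  [[-1137, -698], [878, 539]]
... * rho(a) = [[1, -1], [2, -1]]  ->  [[-2533, 1835], [1956, -1417]]
tr = -2533 + -1417 = -3950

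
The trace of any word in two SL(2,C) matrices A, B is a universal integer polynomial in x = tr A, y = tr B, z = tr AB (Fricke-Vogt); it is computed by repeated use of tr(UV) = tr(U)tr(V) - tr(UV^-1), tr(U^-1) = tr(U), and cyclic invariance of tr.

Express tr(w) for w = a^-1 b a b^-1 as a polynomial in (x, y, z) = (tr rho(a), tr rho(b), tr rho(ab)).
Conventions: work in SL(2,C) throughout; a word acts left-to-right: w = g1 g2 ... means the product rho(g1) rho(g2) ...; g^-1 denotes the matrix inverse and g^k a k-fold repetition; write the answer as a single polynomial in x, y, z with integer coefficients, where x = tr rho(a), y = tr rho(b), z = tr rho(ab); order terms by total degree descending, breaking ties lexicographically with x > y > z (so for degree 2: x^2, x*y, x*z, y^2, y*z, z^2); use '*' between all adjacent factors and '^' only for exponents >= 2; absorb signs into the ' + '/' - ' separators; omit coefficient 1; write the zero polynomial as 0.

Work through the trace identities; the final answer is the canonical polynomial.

-x*y*z + x^2 + y^2 + z^2 - 2

so trace(b a b) = trace(b)*trace(a b) - trace(a) = y*z - x
reduce: trace(b a b a) = trace(b a)*trace(b a) - trace(1) = z^2 - 2
so trace(a^-1 b a b) = trace(b a b)*trace(a) - trace(b a b a) = x*y*z - x^2 - z^2 + 2
trace(a^-1 b a b^-1) = trace(a^-1 b a)*trace(b) - trace(a^-1 b a b) = -x*y*z + x^2 + y^2 + z^2 - 2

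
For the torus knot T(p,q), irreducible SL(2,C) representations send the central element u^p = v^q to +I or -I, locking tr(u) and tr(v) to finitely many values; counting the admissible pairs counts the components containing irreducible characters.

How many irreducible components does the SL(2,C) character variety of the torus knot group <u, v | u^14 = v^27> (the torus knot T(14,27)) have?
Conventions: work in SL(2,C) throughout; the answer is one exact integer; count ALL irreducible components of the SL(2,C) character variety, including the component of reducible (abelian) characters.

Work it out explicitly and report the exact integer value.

For T(14,27): irreducibility forces the central element u^14 = v^27 to one of +I, -I.
This locks tr(u) to 2*cos(pi*alpha/14), alpha in 1..13, and tr(v) to 2*cos(pi*beta/27), beta in 1..26, on each component of irreducible characters.
The two central values (-1)^alpha I and (-1)^beta I must be the same matrix, so alpha and beta share a parity.
Counting: 7 odd alphas x 13 odd betas + 6 even alphas x 13 even betas = 91 + 78 = 169.
components with irreducible characters: 169; plus the single component of reducible (abelian) characters: total 170.

170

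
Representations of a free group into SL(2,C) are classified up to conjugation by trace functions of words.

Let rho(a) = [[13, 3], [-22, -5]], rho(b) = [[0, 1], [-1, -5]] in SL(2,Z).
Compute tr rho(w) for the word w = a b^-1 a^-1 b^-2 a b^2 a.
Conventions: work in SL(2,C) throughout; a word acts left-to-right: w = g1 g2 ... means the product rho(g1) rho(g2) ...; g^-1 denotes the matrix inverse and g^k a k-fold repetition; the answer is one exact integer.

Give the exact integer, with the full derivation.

-27090

rho(a) = [[13, 3], [-22, -5]]
... * rho(b^-1) = [[-5, -1], [1, 0]]  ->  [[-62, -13], [105, 22]]
... * rho(a^-1) = [[-5, -3], [22, 13]]  ->  [[24, 17], [-41, -29]]
... * rho(b^-1) = [[-5, -1], [1, 0]]  ->  [[-103, -24], [176, 41]]
... * rho(b^-1) = [[-5, -1], [1, 0]]  ->  [[491, 103], [-839, -176]]
... * rho(a) = [[13, 3], [-22, -5]]  ->  [[4117, 958], [-7035, -1637]]
... * rho(b) = [[0, 1], [-1, -5]]  ->  [[-958, -673], [1637, 1150]]
... * rho(b) = [[0, 1], [-1, -5]]  ->  [[673, 2407], [-1150, -4113]]
... * rho(a) = [[13, 3], [-22, -5]]  ->  [[-44205, -10016], [75536, 17115]]
tr = -44205 + 17115 = -27090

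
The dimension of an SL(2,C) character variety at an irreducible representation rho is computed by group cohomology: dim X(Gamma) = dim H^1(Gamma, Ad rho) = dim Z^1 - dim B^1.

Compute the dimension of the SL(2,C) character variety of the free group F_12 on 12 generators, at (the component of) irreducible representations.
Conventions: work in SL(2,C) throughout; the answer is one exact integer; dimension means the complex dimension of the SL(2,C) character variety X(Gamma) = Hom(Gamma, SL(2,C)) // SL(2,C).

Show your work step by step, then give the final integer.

The free group F_12: 12 generators, no relators.
Z^1(Gamma, Ad rho) = (sl_2)^12: a cocycle is a free choice of one sl_2 vector per generator, so dim Z^1 = 3*12 = 36.
Irreducibility makes the coboundary map sl_2 -> Z^1 injective (trivial centralizer), so dim B^1 = 3.
dim H^1 = 36 - 3 = 33, which is dim X.

33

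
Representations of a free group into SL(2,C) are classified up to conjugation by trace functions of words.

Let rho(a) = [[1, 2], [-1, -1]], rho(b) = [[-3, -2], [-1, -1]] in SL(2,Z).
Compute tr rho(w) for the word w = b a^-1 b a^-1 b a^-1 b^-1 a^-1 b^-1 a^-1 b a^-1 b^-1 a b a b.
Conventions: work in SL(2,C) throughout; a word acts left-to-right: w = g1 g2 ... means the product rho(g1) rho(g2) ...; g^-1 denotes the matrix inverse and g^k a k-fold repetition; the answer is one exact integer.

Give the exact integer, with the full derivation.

rho(b) = [[-3, -2], [-1, -1]]
... * rho(a^-1) = [[-1, -2], [1, 1]]  ->  [[1, 4], [0, 1]]
... * rho(b) = [[-3, -2], [-1, -1]]  ->  [[-7, -6], [-1, -1]]
... * rho(a^-1) = [[-1, -2], [1, 1]]  ->  [[1, 8], [0, 1]]
... * rho(b) = [[-3, -2], [-1, -1]]  ->  [[-11, -10], [-1, -1]]
... * rho(a^-1) = [[-1, -2], [1, 1]]  ->  [[1, 12], [0, 1]]
... * rho(b^-1) = [[-1, 2], [1, -3]]  ->  [[11, -34], [1, -3]]
... * rho(a^-1) = [[-1, -2], [1, 1]]  ->  [[-45, -56], [-4, -5]]
... * rho(b^-1) = [[-1, 2], [1, -3]]  ->  [[-11, 78], [-1, 7]]
... * rho(a^-1) = [[-1, -2], [1, 1]]  ->  [[89, 100], [8, 9]]
... * rho(b) = [[-3, -2], [-1, -1]]  ->  [[-367, -278], [-33, -25]]
... * rho(a^-1) = [[-1, -2], [1, 1]]  ->  [[89, 456], [8, 41]]
... * rho(b^-1) = [[-1, 2], [1, -3]]  ->  [[367, -1190], [33, -107]]
... * rho(a) = [[1, 2], [-1, -1]]  ->  [[1557, 1924], [140, 173]]
... * rho(b) = [[-3, -2], [-1, -1]]  ->  [[-6595, -5038], [-593, -453]]
... * rho(a) = [[1, 2], [-1, -1]]  ->  [[-1557, -8152], [-140, -733]]
... * rho(b) = [[-3, -2], [-1, -1]]  ->  [[12823, 11266], [1153, 1013]]
tr = 12823 + 1013 = 13836

13836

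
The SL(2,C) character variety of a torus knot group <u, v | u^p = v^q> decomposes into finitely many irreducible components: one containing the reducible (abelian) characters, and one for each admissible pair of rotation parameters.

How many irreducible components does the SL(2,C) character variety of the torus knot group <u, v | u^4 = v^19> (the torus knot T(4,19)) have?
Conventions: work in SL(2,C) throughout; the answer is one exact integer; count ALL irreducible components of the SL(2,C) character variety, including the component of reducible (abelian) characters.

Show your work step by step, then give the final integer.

Gamma = < u, v | u^4 = v^19 > (torus knot T(4,19)); the central element u^4 = v^19 acts as +I or -I in any irreducible SL(2,C) representation.
This locks tr(u) to 2*cos(pi*alpha/4), alpha in 1..3, and tr(v) to 2*cos(pi*beta/19), beta in 1..18, on each component of irreducible characters.
The two central values (-1)^alpha I and (-1)^beta I must be the same matrix, so alpha and beta share a parity.
count pairs: odd alpha (2 choices) x odd beta (9), plus even alpha (1) x even beta (9): 2*9 + 1*9 = 27.
That is 27 components of irreducible characters, and with the reducible (abelian) component the total is 28.

28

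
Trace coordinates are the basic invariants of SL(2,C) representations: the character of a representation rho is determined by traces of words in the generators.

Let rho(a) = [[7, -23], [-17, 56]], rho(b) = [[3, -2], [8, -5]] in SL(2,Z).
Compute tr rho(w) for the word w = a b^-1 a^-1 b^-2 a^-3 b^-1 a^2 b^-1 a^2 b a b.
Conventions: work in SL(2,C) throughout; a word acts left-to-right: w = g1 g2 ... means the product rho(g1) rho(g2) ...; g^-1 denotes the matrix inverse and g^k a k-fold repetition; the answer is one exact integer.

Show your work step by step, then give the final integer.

rho(a) = [[7, -23], [-17, 56]]
... * rho(b^-1) = [[-5, 2], [-8, 3]]  ->  [[149, -55], [-363, 134]]
... * rho(a^-1) = [[56, 23], [17, 7]]  ->  [[7409, 3042], [-18050, -7411]]
... * rho(b^-1) = [[-5, 2], [-8, 3]]  ->  [[-61381, 23944], [149538, -58333]]
... * rho(b^-1) = [[-5, 2], [-8, 3]]  ->  [[115353, -50930], [-281026, 124077]]
... * rho(a^-1) = [[56, 23], [17, 7]]  ->  [[5593958, 2296609], [-13628147, -5595059]]
... * rho(a^-1) = [[56, 23], [17, 7]]  ->  [[352304001, 144737297], [-858292235, -352612794]]
... * rho(a^-1) = [[56, 23], [17, 7]]  ->  [[22189558105, 9116153102], [-54058782658, -22209010963]]
... * rho(b^-1) = [[-5, 2], [-8, 3]]  ->  [[-183877015341, 71727575516], [447966000994, -174744598205]]
... * rho(a) = [[7, -23], [-17, 56]]  ->  [[-2506507891159, 8245915581739], [6106420176443, -20088915522342]]
... * rho(a) = [[7, -23], [-17, 56]]  ->  [[-157726120127676, 519420954074041], [384256505114915, -1265426933309341]]
... * rho(b^-1) = [[-5, 2], [-8, 3]]  ->  [[-3366737031953948, 1242810621966771], [8202132940900153, -3027767789698193]]
... * rho(a) = [[7, -23], [-17, 56]]  ->  [[-44694939797112743, 147032346565079980], [108886983011170352, -358204053863802327]]
... * rho(a) = [[7, -23], [-17, 56]]  ->  [[-2812414470186148861, 9261795022978071969], [6851677796762832023, -22563827625629848408]]
... * rho(b) = [[3, -2], [8, -5]]  ->  [[65657116773266129169, -40684146174518062123], [-159955587614750291195, 99115782534623577994]]
... * rho(a) = [[7, -23], [-17, 56]]  ->  [[1151230302379669960274, -3788425871558132449775], [-2804657416391852864263, 9229462337078177065149]]
... * rho(b) = [[3, -2], [8, -5]]  ->  [[-26853716065326049717378, 16639668753031322328327], [65421726447449857928403, -40537996852607179597219]]
tr = -26853716065326049717378 + -40537996852607179597219 = -67391712917933229314597

-67391712917933229314597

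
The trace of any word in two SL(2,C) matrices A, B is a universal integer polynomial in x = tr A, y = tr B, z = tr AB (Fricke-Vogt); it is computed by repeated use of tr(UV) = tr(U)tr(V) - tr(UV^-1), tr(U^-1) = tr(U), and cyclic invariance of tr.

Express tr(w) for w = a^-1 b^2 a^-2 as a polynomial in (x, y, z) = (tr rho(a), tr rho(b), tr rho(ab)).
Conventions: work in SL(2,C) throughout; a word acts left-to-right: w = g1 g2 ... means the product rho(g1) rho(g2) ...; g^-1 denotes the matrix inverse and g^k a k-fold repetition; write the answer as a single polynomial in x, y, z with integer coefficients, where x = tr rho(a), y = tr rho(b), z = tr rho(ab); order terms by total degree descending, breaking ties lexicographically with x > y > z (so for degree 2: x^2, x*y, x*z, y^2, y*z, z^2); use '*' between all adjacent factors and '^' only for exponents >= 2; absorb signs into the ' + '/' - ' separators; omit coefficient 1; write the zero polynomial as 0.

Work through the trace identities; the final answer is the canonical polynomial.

x^3*y^2 - x^2*y*z - x^3 - 2*x*y^2 + y*z + 3*x

tr(b^2) = tr(b) * tr(b) - tr(1) = y^2 - 2
tr(b^2 a) = tr(b) * tr(a b) - tr(a) = y*z - x
tr(b^2 a^-1) = tr(b^2) * tr(a) - tr(b^2 a) = x*y^2 - y*z - x
tr(a^-2 b^2) = tr(b^2 a^-1) * tr(a) - tr(b^2) = x^2*y^2 - x*y*z - x^2 - y^2 + 2
tr(a^-1 b^2 a^-2) = tr(a^-2 b^2) * tr(a) - tr(a^-2 b^2 a) = x^3*y^2 - x^2*y*z - x^3 - 2*x*y^2 + y*z + 3*x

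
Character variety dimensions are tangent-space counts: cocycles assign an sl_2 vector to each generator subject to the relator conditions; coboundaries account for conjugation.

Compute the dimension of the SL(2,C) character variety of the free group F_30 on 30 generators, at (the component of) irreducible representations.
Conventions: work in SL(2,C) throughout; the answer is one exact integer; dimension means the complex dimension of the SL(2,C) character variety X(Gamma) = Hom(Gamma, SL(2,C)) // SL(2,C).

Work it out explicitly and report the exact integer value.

The free group F_30: 30 generators, no relators.
So Z^1 = (sl_2)^30 in full: dim Z^1 = 90.
At an irreducible rho the centralizer of the image in sl_2 is 0, so the coboundary map sl_2 -> Z^1 is injective: dim B^1 = 3.
dim X = dim H^1 = dim Z^1 - dim B^1 = 90 - 3 = 87.

87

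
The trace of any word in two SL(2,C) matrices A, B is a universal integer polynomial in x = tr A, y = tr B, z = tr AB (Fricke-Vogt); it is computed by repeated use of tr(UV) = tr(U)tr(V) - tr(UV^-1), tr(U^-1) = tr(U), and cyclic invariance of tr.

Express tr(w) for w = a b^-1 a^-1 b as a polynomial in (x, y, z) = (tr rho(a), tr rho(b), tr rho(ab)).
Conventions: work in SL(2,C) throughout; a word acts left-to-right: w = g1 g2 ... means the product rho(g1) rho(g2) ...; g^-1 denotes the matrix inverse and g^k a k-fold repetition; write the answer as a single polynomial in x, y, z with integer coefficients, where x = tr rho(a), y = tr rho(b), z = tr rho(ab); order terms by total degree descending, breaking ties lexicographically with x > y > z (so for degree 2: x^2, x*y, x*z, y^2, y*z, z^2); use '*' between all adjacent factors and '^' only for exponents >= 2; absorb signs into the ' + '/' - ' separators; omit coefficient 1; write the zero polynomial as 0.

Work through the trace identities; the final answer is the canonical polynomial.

-x*y*z + x^2 + y^2 + z^2 - 2

reduce: tr(a b a) = tr(a) tr(b a) - tr(b)   [square of a] = x*z - y
so tr(a b a b) = tr(a b) tr(a b) - tr(1)   [split at a repeated a] = z^2 - 2
so tr(b a b^-1 a) = tr(a b a) tr(b) - tr(a b a b)   [inverse elimination on b] = x*y*z - y^2 - z^2 + 2
tr(a b^-1 a^-1 b) = tr(b a b^-1) tr(a) - tr(b a b^-1 a)   [inverse elimination on a] = -x*y*z + x^2 + y^2 + z^2 - 2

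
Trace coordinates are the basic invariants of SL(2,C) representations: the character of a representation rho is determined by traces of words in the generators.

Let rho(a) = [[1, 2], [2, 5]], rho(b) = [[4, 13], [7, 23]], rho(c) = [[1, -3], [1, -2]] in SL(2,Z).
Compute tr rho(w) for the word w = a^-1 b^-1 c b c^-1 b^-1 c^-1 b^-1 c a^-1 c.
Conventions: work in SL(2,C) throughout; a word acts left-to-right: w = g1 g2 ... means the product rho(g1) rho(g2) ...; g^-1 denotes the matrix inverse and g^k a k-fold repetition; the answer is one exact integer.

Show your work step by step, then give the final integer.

-99202042

rho(a^-1) = [[5, -2], [-2, 1]]
... * rho(b^-1) = [[23, -13], [-7, 4]]  ->  [[129, -73], [-53, 30]]
... * rho(c) = [[1, -3], [1, -2]]  ->  [[56, -241], [-23, 99]]
... * rho(b) = [[4, 13], [7, 23]]  ->  [[-1463, -4815], [601, 1978]]
... * rho(c^-1) = [[-2, 3], [-1, 1]]  ->  [[7741, -9204], [-3180, 3781]]
... * rho(b^-1) = [[23, -13], [-7, 4]]  ->  [[242471, -137449], [-99607, 56464]]
... * rho(c^-1) = [[-2, 3], [-1, 1]]  ->  [[-347493, 589964], [142750, -242357]]
... * rho(b^-1) = [[23, -13], [-7, 4]]  ->  [[-12122087, 6877265], [4979749, -2825178]]
... * rho(c) = [[1, -3], [1, -2]]  ->  [[-5244822, 22611731], [2154571, -9288891]]
... * rho(a^-1) = [[5, -2], [-2, 1]]  ->  [[-71447572, 33101375], [29350637, -13598033]]
... * rho(c) = [[1, -3], [1, -2]]  ->  [[-38346197, 148139966], [15752604, -60855845]]
tr = -38346197 + -60855845 = -99202042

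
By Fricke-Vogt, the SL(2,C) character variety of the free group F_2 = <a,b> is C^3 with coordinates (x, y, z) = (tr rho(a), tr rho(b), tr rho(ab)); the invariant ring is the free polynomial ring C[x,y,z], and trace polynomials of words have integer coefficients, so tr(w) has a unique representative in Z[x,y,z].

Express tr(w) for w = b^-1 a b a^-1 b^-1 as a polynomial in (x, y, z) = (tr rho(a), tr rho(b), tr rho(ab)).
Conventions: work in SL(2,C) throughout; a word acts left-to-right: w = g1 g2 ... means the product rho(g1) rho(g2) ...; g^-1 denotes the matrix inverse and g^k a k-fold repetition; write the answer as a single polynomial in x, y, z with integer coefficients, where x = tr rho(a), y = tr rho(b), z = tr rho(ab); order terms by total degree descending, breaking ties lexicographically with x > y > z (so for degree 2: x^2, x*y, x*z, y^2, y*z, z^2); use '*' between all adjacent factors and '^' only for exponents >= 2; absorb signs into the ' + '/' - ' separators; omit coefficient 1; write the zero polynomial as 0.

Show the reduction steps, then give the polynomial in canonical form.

tr(b^-1 a) = tr(a)*tr(b) - tr(a b) = x*y - z
tr(a b a) = tr(a)*tr(b a) - tr(b) = x*z - y
tr(a b a b) = tr(b a)*tr(b a) - tr(1)   [split at repeated b] = z^2 - 2
tr(b^-1 a b a) = tr(a b a)*tr(b) - tr(a b a b) = x*y*z - y^2 - z^2 + 2
tr(b^-2 a b a) = tr(b^-1 a b a)*tr(b) - tr(b^-1 a b a b) = x*y^2*z - y^3 - y*z^2 - x*z + 3*y
tr(b^-1 a b a^-1 b^-1) = tr(b^-2 a b)*tr(a) - tr(b^-2 a b a) = -x*y^2*z + x^2*y + y^3 + y*z^2 - 3*y

-x*y^2*z + x^2*y + y^3 + y*z^2 - 3*y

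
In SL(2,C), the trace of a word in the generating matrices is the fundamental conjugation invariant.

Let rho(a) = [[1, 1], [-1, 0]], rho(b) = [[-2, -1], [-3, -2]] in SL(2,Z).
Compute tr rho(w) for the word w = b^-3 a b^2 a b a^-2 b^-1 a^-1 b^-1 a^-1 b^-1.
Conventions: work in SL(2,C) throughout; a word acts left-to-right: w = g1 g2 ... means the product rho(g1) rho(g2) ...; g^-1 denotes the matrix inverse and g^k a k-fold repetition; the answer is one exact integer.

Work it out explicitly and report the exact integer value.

-163856

rho(b^-1) = [[-2, 1], [3, -2]]
... * rho(b^-1) = [[-2, 1], [3, -2]]  ->  [[7, -4], [-12, 7]]
... * rho(b^-1) = [[-2, 1], [3, -2]]  ->  [[-26, 15], [45, -26]]
... * rho(a) = [[1, 1], [-1, 0]]  ->  [[-41, -26], [71, 45]]
... * rho(b) = [[-2, -1], [-3, -2]]  ->  [[160, 93], [-277, -161]]
... * rho(b) = [[-2, -1], [-3, -2]]  ->  [[-599, -346], [1037, 599]]
... * rho(a) = [[1, 1], [-1, 0]]  ->  [[-253, -599], [438, 1037]]
... * rho(b) = [[-2, -1], [-3, -2]]  ->  [[2303, 1451], [-3987, -2512]]
... * rho(a^-1) = [[0, -1], [1, 1]]  ->  [[1451, -852], [-2512, 1475]]
... * rho(a^-1) = [[0, -1], [1, 1]]  ->  [[-852, -2303], [1475, 3987]]
... * rho(b^-1) = [[-2, 1], [3, -2]]  ->  [[-5205, 3754], [9011, -6499]]
... * rho(a^-1) = [[0, -1], [1, 1]]  ->  [[3754, 8959], [-6499, -15510]]
... * rho(b^-1) = [[-2, 1], [3, -2]]  ->  [[19369, -14164], [-33532, 24521]]
... * rho(a^-1) = [[0, -1], [1, 1]]  ->  [[-14164, -33533], [24521, 58053]]
... * rho(b^-1) = [[-2, 1], [3, -2]]  ->  [[-72271, 52902], [125117, -91585]]
tr = -72271 + -91585 = -163856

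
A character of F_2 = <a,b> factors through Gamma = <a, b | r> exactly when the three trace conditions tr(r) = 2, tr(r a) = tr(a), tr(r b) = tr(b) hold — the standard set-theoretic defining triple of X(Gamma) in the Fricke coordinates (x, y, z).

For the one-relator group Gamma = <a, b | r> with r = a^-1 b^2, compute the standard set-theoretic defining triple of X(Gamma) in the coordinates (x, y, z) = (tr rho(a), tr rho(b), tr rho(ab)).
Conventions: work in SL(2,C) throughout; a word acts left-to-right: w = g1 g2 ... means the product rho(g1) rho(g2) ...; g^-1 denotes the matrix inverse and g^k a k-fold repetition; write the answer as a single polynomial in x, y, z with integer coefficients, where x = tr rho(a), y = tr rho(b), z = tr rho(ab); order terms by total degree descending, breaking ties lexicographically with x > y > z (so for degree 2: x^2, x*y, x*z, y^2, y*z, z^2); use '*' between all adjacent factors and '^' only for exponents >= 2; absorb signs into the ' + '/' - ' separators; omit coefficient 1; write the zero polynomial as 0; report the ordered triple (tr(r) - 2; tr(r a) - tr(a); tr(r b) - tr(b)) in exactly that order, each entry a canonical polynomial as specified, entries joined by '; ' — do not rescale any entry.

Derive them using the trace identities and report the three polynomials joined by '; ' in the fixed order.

and trace(b^2) = trace(b) * trace(b) - trace(1)  (reduce the b square) = y^2 - 2
trace(b^2 a) = trace(b) * trace(a b) - trace(a)  (reduce the b square) = y*z - x
and trace(a^-1 b^2) = trace(b^2) * trace(a) - trace(b^2 a)  (eliminate a^-1) = x*y^2 - y*z - x
and trace(b^3) = trace(b) * trace(b^2) - trace(b)   [square of b] = y^3 - 3*y
and trace(b^3 a) = trace(b) * trace(a b^2) - trace(a b)   [square of b] = y^2*z - x*y - z
and trace(a^-1 b^3) = trace(b^3) * trace(a) - trace(b^3 a)   [inverse elimination on a] = x*y^3 - y^2*z - 2*x*y + z
assemble the triple (trace(r) - 2; trace(r a) - x; trace(r b) - y)

x*y^2 - y*z - x - 2; y^2 - x - 2; x*y^3 - y^2*z - 2*x*y - y + z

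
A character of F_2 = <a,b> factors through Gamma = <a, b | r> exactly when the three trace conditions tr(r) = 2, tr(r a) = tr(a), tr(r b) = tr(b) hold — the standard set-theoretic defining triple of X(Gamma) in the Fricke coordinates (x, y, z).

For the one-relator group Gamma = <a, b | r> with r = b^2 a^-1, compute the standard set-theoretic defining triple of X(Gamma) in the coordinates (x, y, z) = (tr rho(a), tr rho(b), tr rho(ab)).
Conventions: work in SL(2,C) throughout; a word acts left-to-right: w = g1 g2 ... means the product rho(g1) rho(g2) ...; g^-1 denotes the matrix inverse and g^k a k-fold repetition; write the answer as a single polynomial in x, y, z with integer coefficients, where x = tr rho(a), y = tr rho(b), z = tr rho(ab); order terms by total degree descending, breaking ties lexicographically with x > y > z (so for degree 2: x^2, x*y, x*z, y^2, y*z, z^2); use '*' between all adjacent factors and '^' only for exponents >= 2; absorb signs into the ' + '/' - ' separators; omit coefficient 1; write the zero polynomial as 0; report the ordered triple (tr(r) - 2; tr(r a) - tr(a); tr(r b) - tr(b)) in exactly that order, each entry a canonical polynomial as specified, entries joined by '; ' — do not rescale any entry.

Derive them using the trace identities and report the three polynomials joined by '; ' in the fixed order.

x*y^2 - y*z - x - 2; y^2 - x - 2; x*y^3 - y^2*z - 2*x*y - y + z

trace(b^2) = trace(b) * trace(b) - trace(1) = y^2 - 2
trace(b^2 a) = trace(b) * trace(a b) - trace(a) = y*z - x
trace(b^2 a^-1) = trace(b^2) * trace(a) - trace(b^2 a) = x*y^2 - y*z - x
trace(b^3) = trace(b) * trace(b^2) - trace(b) = y^3 - 3*y
trace(b^3 a) = trace(b) * trace(a b^2) - trace(a b) = y^2*z - x*y - z
trace(b^2 a^-1 b) = trace(b^3) * trace(a) - trace(b^3 a) = x*y^3 - y^2*z - 2*x*y + z
assemble the triple (trace(r) - 2; trace(r a) - x; trace(r b) - y)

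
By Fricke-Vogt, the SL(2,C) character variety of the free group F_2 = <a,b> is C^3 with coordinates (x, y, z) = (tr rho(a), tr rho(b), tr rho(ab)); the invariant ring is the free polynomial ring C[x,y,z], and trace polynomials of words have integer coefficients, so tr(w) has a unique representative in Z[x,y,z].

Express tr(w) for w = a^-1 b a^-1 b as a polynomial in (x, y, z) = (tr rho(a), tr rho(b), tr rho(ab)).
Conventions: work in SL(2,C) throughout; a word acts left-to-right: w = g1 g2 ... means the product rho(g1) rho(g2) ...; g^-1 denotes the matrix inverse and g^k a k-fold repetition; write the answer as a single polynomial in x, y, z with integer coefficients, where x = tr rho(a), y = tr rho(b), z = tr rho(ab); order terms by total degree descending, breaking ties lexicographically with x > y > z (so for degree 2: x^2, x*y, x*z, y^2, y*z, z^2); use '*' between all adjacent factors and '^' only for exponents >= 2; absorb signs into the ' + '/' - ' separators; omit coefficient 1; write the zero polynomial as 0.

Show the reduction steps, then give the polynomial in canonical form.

x^2*y^2 - 2*x*y*z + z^2 - 2

reduce: trace(b^2) = trace(b)*trace(b) - trace(1)   [square of b] = y^2 - 2
reduce: trace(b^2 a) = trace(b)*trace(a b) - trace(a)   [square of b] = y*z - x
reduce: trace(b a^-1 b) = trace(b^2)*trace(a) - trace(b^2 a)   [inverse elimination on a] = x*y^2 - y*z - x
trace(b a b a) = trace(b a)*trace(b a) - trace(1)   [split at a repeated b] = z^2 - 2
trace(b a^-1 b a) = trace(b a b)*trace(a) - trace(b a b a)   [inverse elimination on a] = x*y*z - x^2 - z^2 + 2
so trace(a^-1 b a^-1 b) = trace(b a^-1 b)*trace(a) - trace(b a^-1 b a)   [inverse elimination on a] = x^2*y^2 - 2*x*y*z + z^2 - 2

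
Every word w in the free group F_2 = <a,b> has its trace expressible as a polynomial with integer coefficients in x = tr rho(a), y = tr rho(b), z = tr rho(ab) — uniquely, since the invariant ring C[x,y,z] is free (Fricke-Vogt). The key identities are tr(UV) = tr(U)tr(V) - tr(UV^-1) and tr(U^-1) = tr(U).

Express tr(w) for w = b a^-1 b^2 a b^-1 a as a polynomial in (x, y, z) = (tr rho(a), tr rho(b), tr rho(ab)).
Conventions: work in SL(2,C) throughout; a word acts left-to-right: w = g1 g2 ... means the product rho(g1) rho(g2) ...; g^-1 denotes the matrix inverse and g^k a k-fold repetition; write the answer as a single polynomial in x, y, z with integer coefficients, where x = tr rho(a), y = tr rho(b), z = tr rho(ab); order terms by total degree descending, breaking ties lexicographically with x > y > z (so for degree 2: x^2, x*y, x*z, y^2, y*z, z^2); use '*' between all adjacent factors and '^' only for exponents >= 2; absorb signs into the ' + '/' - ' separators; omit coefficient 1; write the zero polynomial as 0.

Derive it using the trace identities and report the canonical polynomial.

tr(b a b) = tr(b)*tr(a b) - tr(a) = y*z - x
tr(b^3 a) = tr(b)*tr(b a b) - tr(b a) = y^2*z - x*y - z
tr(b^2) = tr(b)*tr(b) - tr(1) = y^2 - 2
tr(b^3) = tr(b)*tr(b^2) - tr(b) = y^3 - 3*y
next, tr(b^2 a^2 b) = tr(a)*tr(b^3 a) - tr(b^3) = x*y^2*z - x^2*y - y^3 - x*z + 3*y
tr(b a b a) = tr(b a)*tr(b a) - tr(1) = z^2 - 2
tr(a^2 b a b) = tr(a)*tr(b a b a) - tr(b a b) = x*z^2 - y*z - x
tr(b a^2) = tr(a)*tr(b a) - tr(b) = x*z - y
and tr(a^2 b a) = tr(a)*tr(b a^2) - tr(b a) = x^2*z - x*y - z
and tr(b^2 a^2 b a) = tr(b)*tr(a^2 b a b) - tr(a^2 b a) = x*y*z^2 - x^2*z - y^2*z + z
next, tr(a b a^-1 b^2 a) = tr(b^2 a^2 b)*tr(a) - tr(b^2 a^2 b a) = x^2*y^2*z - x^3*y - x*y^3 - x*y*z^2 + y^2*z + 3*x*y - z
and tr(a b a b^2) = tr(b)*tr(a b a b) - tr(a b a) = y*z^2 - x*z - y
next, tr(b^2 a b a b) = tr(b)*tr(a b a b^2) - tr(a b a b) = y^2*z^2 - x*y*z - y^2 - z^2 + 2
and tr(a b a b a b) = tr(b a)*tr(b a b a) - tr(b^-1 a^-1) = z^3 - 3*z
tr(b^2 a b a b a) = tr(b)*tr(a b a b a b) - tr(a b a b a) = y*z^3 - x*z^2 - 2*y*z + x
next, tr(a b a^-1 b^2 a b) = tr(b^2 a b a b)*tr(a) - tr(b^2 a b a b a) = x*y^2*z^2 - x^2*y*z - y*z^3 - x*y^2 + 2*y*z + x
and tr(b a^-1 b^2 a b^-1 a) = tr(a b a^-1 b^2 a)*tr(b) - tr(a b a^-1 b^2 a b) = x^2*y^3*z - x^3*y^2 - x*y^4 - 2*x*y^2*z^2 + x^2*y*z + y^3*z + y*z^3 + 4*x*y^2 - 3*y*z - x

x^2*y^3*z - x^3*y^2 - x*y^4 - 2*x*y^2*z^2 + x^2*y*z + y^3*z + y*z^3 + 4*x*y^2 - 3*y*z - x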